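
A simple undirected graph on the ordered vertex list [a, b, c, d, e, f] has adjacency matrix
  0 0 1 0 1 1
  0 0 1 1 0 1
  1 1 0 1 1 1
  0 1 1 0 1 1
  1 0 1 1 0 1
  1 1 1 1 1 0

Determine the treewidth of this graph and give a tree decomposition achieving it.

Treewidth 3.
One such decomposition:
Bags: B1 = {a, c, e, f}  B2 = {c, d, e, f}  B3 = {b, c, d, f}
Tree: B1–B2, B2–B3

Every bag has size at most 4, so the width is 4 − 1 = 3 and tw(G) ≤ 3. For the lower bound, the 4 vertices {c, d, e, f} are pairwise adjacent, and any tree decomposition puts a clique entirely inside one bag — forcing width ≥ 3. The upper and lower bounds meet at 3, so that is the treewidth.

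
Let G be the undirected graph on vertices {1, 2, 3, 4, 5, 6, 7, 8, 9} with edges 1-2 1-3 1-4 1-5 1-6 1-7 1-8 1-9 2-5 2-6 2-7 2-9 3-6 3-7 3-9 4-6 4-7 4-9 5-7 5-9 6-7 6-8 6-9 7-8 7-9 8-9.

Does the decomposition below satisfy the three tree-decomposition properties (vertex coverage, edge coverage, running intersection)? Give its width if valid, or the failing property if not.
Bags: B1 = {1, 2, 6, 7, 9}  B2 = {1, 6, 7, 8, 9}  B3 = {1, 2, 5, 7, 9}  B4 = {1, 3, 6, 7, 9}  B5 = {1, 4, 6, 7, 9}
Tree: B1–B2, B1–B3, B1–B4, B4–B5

Yes; width 4.

Checking the three conditions: (i) the bags cover all of {1, 2, 3, 4, 5, 6, 7, 8, 9}; (ii) for each edge, some bag contains both endpoints; (iii) the bags containing any fixed vertex form a subtree. All hold, so the decomposition is valid with width 5 − 1 = 4.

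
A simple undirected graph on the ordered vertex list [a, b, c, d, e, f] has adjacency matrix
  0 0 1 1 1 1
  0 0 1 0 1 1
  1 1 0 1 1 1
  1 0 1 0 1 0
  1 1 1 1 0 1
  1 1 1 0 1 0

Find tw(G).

3

A width-3 tree decomposition is:
Bags: B1 = {b, c, e, f}  B2 = {a, c, e, f}  B3 = {a, c, d, e}
Tree: B1–B2, B2–B3
Every bag has size at most 4, so the width is 4 − 1 = 3 and tw(G) ≤ 3. On the other hand G contains the 4-clique {a, c, d, e}. A clique must lie in a single bag of any decomposition, so no decomposition can have width below 3. Combining the bounds, tw(G) = 3.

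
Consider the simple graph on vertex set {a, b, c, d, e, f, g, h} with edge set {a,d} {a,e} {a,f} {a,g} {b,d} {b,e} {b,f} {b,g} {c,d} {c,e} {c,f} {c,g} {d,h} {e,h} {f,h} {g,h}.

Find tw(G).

4

A width-4 tree decomposition is:
Bags: B1 = {a, b, c, e, h}  B2 = {a, b, c, f, h}  B3 = {a, b, c, g, h}  B4 = {a, b, c, d, h}
Tree: B1–B2, B2–B3, B3–B4
Each bag holds 5 vertices, so the decomposition has width 4, which upper-bounds the treewidth. For the lower bound: the 5 vertex sets {b,e}, {c,f}, {g,h}, {a}, {d} are disjoint, each induces a connected subgraph, and every pair is joined by at least one edge of G. Contracting each set to a single vertex therefore yields K_{5} as a minor, and since treewidth is minor-monotone, tw(G) ≥ tw(K_{5}) = 4. Therefore the treewidth is 4.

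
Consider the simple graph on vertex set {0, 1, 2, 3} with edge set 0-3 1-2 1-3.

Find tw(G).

1

A width-1 tree decomposition is:
Bags: B1 = {0, 3}  B2 = {1, 3}  B3 = {1, 2}
Tree: B1–B2, B2–B3
The largest bag has 2 vertices, giving width 1; this decomposition certifies tw(G) ≤ 1. Since G has at least one edge (e.g. 0–3), it is not an edgeless graph, so tw(G) ≥ 1. The upper and lower bounds meet at 1, so that is the treewidth.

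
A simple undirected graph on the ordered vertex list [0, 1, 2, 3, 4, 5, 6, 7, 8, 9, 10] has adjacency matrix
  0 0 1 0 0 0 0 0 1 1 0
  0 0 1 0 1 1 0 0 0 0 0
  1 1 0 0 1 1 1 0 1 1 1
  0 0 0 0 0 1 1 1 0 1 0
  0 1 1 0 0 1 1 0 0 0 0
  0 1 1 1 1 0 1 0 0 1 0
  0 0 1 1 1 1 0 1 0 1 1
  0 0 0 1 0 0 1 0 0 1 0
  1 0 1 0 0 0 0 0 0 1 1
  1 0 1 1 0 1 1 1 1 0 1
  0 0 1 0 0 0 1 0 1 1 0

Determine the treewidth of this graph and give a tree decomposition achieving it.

The largest bag has 4 vertices, giving width 3; this decomposition certifies tw(G) ≤ 3. For the lower bound, the 4 vertices {1, 2, 4, 5} are pairwise adjacent, and any tree decomposition puts a clique entirely inside one bag — forcing width ≥ 3. Therefore the treewidth is 3.

Treewidth 3.
Bags: B1 = {3, 5, 6, 9}  B2 = {2, 5, 6, 9}  B3 = {2, 6, 9, 10}  B4 = {3, 6, 7, 9}  B5 = {2, 4, 5, 6}  B6 = {1, 2, 4, 5}  B7 = {2, 8, 9, 10}  B8 = {0, 2, 8, 9}
Tree: B1–B2, B2–B3, B1–B4, B2–B5, B5–B6, B3–B7, B7–B8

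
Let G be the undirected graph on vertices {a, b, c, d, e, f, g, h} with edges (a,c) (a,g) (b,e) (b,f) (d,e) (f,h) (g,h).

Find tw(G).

A width-1 tree decomposition is:
Bags: B1 = {d, e}  B2 = {b, e}  B3 = {b, f}  B4 = {f, h}  B5 = {g, h}  B6 = {a, g}  B7 = {a, c}
Tree: B1–B2, B2–B3, B3–B4, B4–B5, B5–B6, B6–B7
The largest bag has 2 vertices, giving width 1; this decomposition certifies tw(G) ≤ 1. Since G has at least one edge (e.g. d–e), it is not an edgeless graph, so tw(G) ≥ 1. Hence tw(G) = 1 exactly.

1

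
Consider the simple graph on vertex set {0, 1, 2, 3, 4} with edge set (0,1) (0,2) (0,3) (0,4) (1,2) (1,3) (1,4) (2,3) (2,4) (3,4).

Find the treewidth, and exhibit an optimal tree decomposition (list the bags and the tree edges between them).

With just one bag of size 5, the width is 5 − 1 = 4, so tw(G) ≤ 4. For the lower bound, the 5 vertices {0, 1, 2, 3, 4} are pairwise adjacent, and any tree decomposition puts a clique entirely inside one bag — forcing width ≥ 4. Hence tw(G) = 4 exactly.

Treewidth 4.
One optimal decomposition is:
Bags: B1 = {0, 1, 2, 3, 4}
Tree: (single bag)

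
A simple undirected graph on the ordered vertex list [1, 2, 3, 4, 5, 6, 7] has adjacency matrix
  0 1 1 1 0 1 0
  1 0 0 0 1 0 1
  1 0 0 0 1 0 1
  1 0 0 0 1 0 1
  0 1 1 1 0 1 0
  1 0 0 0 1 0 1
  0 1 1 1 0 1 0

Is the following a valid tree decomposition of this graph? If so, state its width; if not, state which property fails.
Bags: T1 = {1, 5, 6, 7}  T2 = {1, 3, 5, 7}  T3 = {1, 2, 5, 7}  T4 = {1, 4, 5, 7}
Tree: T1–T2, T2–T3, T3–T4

Every vertex of G appears in some bag (union = {1, 2, 3, 4, 5, 6, 7}); every edge is covered by a bag; and for each vertex v the set of bags containing v is connected in the bag tree. The decomposition is therefore valid. The largest bag has 4 vertices, so the width is 3.

Yes; width 3.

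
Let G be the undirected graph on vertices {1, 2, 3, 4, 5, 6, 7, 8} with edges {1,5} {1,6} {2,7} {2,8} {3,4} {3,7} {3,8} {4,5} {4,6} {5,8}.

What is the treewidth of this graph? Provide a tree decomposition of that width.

Treewidth 2.
One optimal decomposition is:
Bags: B1 = {1, 4, 6}  B2 = {1, 4, 5}  B3 = {3, 4, 5}  B4 = {3, 5, 8}  B5 = {3, 7, 8}  B6 = {2, 7, 8}
Tree: B1–B2, B2–B3, B3–B4, B4–B5, B5–B6

The largest bag has 3 vertices, giving width 2; this decomposition certifies tw(G) ≤ 2. For the lower bound, G contains the cycle 6–1–5–4–6, so G is not a forest; only forests have treewidth ≤ 1, hence tw(G) ≥ 2. Hence tw(G) = 2 exactly.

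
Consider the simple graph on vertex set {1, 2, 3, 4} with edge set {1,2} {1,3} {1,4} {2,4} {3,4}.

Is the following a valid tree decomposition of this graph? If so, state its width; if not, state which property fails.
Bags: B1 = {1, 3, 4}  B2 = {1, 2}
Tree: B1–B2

No — edge (4,2) lies in no bag.

A tree decomposition must satisfy three properties: every vertex lies in some bag; for every edge, both endpoints lie together in some bag; and for every vertex, the bags containing it form a connected subtree. Here edge (4,2) lies in no bag, so the decomposition is invalid.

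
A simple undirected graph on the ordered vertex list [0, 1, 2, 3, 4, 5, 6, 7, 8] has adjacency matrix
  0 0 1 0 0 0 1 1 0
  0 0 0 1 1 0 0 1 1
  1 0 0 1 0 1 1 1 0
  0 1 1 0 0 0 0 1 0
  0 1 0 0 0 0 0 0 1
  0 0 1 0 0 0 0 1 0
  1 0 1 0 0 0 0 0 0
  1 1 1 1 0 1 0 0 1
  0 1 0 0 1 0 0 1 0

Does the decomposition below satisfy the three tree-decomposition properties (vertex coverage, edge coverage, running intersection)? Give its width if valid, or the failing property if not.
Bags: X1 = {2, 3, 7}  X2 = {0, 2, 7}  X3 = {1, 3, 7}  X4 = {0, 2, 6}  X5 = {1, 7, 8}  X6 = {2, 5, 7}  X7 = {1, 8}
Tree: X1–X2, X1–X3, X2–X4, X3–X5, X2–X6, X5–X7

A tree decomposition must satisfy three properties: every vertex lies in some bag; for every edge, both endpoints lie together in some bag; and for every vertex, the bags containing it form a connected subtree. Here vertex 4 appears in no bag, so the decomposition is invalid.

No — vertex 4 appears in no bag.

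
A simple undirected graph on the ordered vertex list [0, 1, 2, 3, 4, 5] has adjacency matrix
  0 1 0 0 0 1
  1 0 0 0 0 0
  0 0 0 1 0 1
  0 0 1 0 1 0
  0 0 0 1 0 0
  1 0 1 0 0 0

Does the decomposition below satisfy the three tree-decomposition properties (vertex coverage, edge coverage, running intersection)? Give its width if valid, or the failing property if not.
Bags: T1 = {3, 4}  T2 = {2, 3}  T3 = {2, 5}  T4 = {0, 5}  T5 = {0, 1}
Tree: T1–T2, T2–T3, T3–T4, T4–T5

Every vertex of G appears in some bag (union = {0, 1, 2, 3, 4, 5}); every edge is covered by a bag; and for each vertex v the set of bags containing v is connected in the bag tree. The decomposition is therefore valid. The largest bag has 2 vertices, so the width is 1.

Yes; width 1.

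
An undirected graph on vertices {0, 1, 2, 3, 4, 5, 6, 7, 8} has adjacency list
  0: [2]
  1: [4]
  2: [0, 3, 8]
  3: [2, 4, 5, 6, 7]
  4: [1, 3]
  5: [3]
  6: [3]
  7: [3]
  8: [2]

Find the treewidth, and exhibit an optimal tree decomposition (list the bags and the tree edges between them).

Treewidth 1.
One such decomposition:
Bags: B1 = {2, 3}  B2 = {3, 5}  B3 = {2, 8}  B4 = {3, 6}  B5 = {3, 4}  B6 = {3, 7}  B7 = {1, 4}  B8 = {0, 2}
Tree: B1–B2, B1–B3, B1–B4, B1–B5, B2–B6, B5–B7, B1–B8

The largest bag has 2 vertices, giving width 1; this decomposition certifies tw(G) ≤ 1. Any graph with an edge has treewidth ≥ 1, and G has the edge 3–2. The upper and lower bounds meet at 1, so that is the treewidth.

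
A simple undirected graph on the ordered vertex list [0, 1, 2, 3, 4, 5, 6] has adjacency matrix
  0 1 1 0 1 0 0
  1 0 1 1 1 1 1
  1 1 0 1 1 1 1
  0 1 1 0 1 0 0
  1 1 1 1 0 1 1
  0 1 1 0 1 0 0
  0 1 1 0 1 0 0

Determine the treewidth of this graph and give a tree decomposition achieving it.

Treewidth 3.
One optimal decomposition is:
Bags: B1 = {1, 2, 4, 5}  B2 = {0, 1, 2, 4}  B3 = {1, 2, 3, 4}  B4 = {1, 2, 4, 6}
Tree: B1–B2, B2–B3, B2–B4

The largest bag has 4 vertices, giving width 3; this decomposition certifies tw(G) ≤ 3. On the other hand G contains the 4-clique {0, 1, 2, 4}. A clique must lie in a single bag of any decomposition, so no decomposition can have width below 3. The upper and lower bounds meet at 3, so that is the treewidth.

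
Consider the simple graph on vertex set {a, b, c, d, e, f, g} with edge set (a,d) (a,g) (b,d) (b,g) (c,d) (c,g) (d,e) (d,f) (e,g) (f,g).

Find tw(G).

A width-2 tree decomposition is:
Bags: B1 = {b, d, g}  B2 = {c, d, g}  B3 = {d, e, g}  B4 = {d, f, g}  B5 = {a, d, g}
Tree: B1–B2, B2–B3, B3–B4, B4–B5
Every bag has size at most 3, so the width is 3 − 1 = 2 and tw(G) ≤ 2. The edges d–b–g–c–d form a cycle, so G is not a tree and its treewidth is at least 2. The upper and lower bounds meet at 2, so that is the treewidth.

2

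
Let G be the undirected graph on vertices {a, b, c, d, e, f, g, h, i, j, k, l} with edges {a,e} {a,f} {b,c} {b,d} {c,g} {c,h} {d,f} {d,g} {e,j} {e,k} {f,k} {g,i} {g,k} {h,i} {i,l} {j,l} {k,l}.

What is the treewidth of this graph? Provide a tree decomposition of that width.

The largest bag has 4 vertices, giving width 3; this decomposition certifies tw(G) ≤ 3. For the lower bound: the 4 vertex sets {a,e,j}, {f}, {k}, {d,g,i,l} are disjoint, each induces a connected subgraph, and every pair is joined by at least one edge of G. Contracting each set to a single vertex therefore yields K_{4} as a minor, and since treewidth is minor-monotone, tw(G) ≥ tw(K_{4}) = 3. Hence tw(G) = 3 exactly.

Treewidth 3.
One such decomposition:
Bags: B1 = {a, e, f, j}  B2 = {e, f, j, k}  B3 = {f, j, k, l}  B4 = {d, f, k, l}  B5 = {d, g, k, l}  B6 = {d, g, i, l}  B7 = {b, d, g, i}  B8 = {b, c, g, i}  B9 = {b, c, h, i}
Tree: B1–B2, B2–B3, B3–B4, B4–B5, B5–B6, B6–B7, B7–B8, B8–B9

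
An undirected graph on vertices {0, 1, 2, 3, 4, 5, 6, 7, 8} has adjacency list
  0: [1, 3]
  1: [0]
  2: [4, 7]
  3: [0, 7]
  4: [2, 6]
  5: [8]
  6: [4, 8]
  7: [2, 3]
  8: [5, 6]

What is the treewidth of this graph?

1

A width-1 tree decomposition is:
Bags: B1 = {5, 8}  B2 = {6, 8}  B3 = {4, 6}  B4 = {2, 4}  B5 = {2, 7}  B6 = {3, 7}  B7 = {0, 3}  B8 = {0, 1}
Tree: B1–B2, B2–B3, B3–B4, B4–B5, B5–B6, B6–B7, B7–B8
Every bag has size at most 2, so the width is 2 − 1 = 1 and tw(G) ≤ 1. Any graph with an edge has treewidth ≥ 1, and G has the edge 5–8. The upper and lower bounds meet at 1, so that is the treewidth.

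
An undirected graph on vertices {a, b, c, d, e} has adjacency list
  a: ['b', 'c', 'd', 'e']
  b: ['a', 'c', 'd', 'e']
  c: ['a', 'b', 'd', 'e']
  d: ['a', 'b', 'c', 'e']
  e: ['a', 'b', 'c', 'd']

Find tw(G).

4

A width-4 tree decomposition is:
Bags: B1 = {a, b, c, d, e}
Tree: (single bag)
With just one bag of size 5, the width is 5 − 1 = 4, so tw(G) ≤ 4. On the other hand G contains the 5-clique {a, b, c, d, e}. A clique must lie in a single bag of any decomposition, so no decomposition can have width below 4. The upper and lower bounds meet at 4, so that is the treewidth.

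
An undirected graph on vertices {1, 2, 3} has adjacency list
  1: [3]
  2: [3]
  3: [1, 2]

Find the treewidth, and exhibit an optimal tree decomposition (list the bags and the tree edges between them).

Each bag holds 2 vertices, so the decomposition has width 1, which upper-bounds the treewidth. Any graph with an edge has treewidth ≥ 1, and G has the edge 3–1. Hence tw(G) = 1 exactly.

Treewidth 1.
Bags: B1 = {1, 3}  B2 = {2, 3}
Tree: B1–B2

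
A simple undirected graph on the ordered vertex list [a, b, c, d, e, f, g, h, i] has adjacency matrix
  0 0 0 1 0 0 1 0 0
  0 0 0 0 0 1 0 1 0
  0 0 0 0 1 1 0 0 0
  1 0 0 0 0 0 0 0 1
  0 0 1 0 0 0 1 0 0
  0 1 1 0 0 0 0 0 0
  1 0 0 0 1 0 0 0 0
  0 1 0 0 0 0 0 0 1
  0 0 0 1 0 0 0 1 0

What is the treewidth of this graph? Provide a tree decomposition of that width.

Treewidth 2.
One such decomposition:
Bags: B1 = {d, h, i}  B2 = {a, d, h}  B3 = {a, g, h}  B4 = {e, g, h}  B5 = {c, e, h}  B6 = {c, f, h}  B7 = {b, f, h}
Tree: B1–B2, B2–B3, B3–B4, B4–B5, B5–B6, B6–B7

Every bag has size at most 3, so the width is 3 − 1 = 2 and tw(G) ≤ 2. Since h–i–d–a–g–e–c–f–b–h is a cycle in G, G is not acyclic. Forests are exactly the graphs of treewidth ≤ 1, so tw(G) ≥ 2. Therefore the treewidth is 2.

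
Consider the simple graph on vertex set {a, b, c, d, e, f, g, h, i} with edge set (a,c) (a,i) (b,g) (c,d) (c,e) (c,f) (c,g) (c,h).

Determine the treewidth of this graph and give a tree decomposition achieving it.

Every bag has size at most 2, so the width is 2 − 1 = 1 and tw(G) ≤ 1. Any graph with an edge has treewidth ≥ 1, and G has the edge c–g. The upper and lower bounds meet at 1, so that is the treewidth.

Treewidth 1.
One optimal decomposition is:
Bags: B1 = {c, g}  B2 = {b, g}  B3 = {c, d}  B4 = {a, c}  B5 = {c, f}  B6 = {a, i}  B7 = {c, h}  B8 = {c, e}
Tree: B1–B2, B1–B3, B1–B4, B4–B5, B4–B6, B5–B7, B5–B8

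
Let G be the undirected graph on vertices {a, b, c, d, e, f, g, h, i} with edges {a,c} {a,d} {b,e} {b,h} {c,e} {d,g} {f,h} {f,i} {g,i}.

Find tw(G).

A width-2 tree decomposition is:
Bags: B1 = {a, c, e}  B2 = {a, b, e}  B3 = {a, b, h}  B4 = {a, f, h}  B5 = {a, f, i}  B6 = {a, g, i}  B7 = {a, d, g}
Tree: B1–B2, B2–B3, B3–B4, B4–B5, B5–B6, B6–B7
Each bag holds 3 vertices, so the decomposition has width 2, which upper-bounds the treewidth. For the lower bound, G contains the cycle a–c–e–b–h–f–i–g–d–a, so G is not a forest; only forests have treewidth ≤ 1, hence tw(G) ≥ 2. Therefore the treewidth is 2.

2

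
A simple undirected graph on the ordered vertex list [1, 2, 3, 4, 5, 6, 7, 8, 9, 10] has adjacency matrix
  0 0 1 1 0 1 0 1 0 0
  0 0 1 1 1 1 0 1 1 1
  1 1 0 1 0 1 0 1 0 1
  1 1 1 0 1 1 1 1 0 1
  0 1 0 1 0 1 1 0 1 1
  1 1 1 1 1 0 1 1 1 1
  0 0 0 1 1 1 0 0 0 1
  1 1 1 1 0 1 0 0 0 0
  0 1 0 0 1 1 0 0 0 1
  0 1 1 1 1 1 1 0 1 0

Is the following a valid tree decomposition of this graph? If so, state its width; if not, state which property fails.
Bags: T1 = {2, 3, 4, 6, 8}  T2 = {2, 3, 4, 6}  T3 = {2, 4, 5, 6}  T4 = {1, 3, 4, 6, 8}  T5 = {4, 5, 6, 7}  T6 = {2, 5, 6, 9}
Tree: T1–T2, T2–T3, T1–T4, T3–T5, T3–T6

A tree decomposition must satisfy three properties: every vertex lies in some bag; for every edge, both endpoints lie together in some bag; and for every vertex, the bags containing it form a connected subtree. Here vertex 10 appears in no bag, so the decomposition is invalid.

No — vertex 10 appears in no bag.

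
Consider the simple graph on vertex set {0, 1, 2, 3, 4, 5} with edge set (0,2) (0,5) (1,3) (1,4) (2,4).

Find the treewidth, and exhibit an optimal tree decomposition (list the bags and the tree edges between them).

Treewidth 1.
One such decomposition:
Bags: B1 = {0, 5}  B2 = {0, 2}  B3 = {2, 4}  B4 = {1, 4}  B5 = {1, 3}
Tree: B1–B2, B2–B3, B3–B4, B4–B5

Each bag holds 2 vertices, so the decomposition has width 1, which upper-bounds the treewidth. Since G has at least one edge (e.g. 5–0), it is not an edgeless graph, so tw(G) ≥ 1. The upper and lower bounds meet at 1, so that is the treewidth.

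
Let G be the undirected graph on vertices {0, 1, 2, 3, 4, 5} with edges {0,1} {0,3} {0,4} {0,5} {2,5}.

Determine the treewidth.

1

A width-1 tree decomposition is:
Bags: B1 = {0, 3}  B2 = {0, 4}  B3 = {0, 1}  B4 = {0, 5}  B5 = {2, 5}
Tree: B1–B2, B2–B3, B1–B4, B4–B5
Each bag holds 2 vertices, so the decomposition has width 1, which upper-bounds the treewidth. Any graph with an edge has treewidth ≥ 1, and G has the edge 0–3. Hence tw(G) = 1 exactly.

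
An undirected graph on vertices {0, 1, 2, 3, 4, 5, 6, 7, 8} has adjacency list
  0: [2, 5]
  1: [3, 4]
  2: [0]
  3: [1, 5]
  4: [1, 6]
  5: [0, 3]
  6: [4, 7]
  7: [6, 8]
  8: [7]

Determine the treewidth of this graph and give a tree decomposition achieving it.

The largest bag has 2 vertices, giving width 1; this decomposition certifies tw(G) ≤ 1. G has an edge, so its treewidth is at least 1. Combining the bounds, tw(G) = 1.

Treewidth 1.
Bags: B1 = {7, 8}  B2 = {6, 7}  B3 = {4, 6}  B4 = {1, 4}  B5 = {1, 3}  B6 = {3, 5}  B7 = {0, 5}  B8 = {0, 2}
Tree: B1–B2, B2–B3, B3–B4, B4–B5, B5–B6, B6–B7, B7–B8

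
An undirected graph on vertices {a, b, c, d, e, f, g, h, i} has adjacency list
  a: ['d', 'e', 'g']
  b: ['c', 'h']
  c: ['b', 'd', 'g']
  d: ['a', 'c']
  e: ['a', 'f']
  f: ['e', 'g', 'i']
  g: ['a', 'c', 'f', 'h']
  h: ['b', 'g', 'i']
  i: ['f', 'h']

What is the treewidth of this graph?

3

A width-3 tree decomposition is:
Bags: B1 = {a, c, d, e}  B2 = {a, c, e, g}  B3 = {c, e, f, g}  B4 = {b, c, f, g}  B5 = {b, f, g, h}  B6 = {b, f, h, i}
Tree: B1–B2, B2–B3, B3–B4, B4–B5, B5–B6
The largest bag has 4 vertices, giving width 3; this decomposition certifies tw(G) ≤ 3. For the lower bound: the 4 vertex sets {a,d,e}, {c}, {g}, {b,f,h,i} are disjoint, each induces a connected subgraph, and every pair is joined by at least one edge of G. Contracting each set to a single vertex therefore yields K_{4} as a minor, and since treewidth is minor-monotone, tw(G) ≥ tw(K_{4}) = 3. Combining the bounds, tw(G) = 3.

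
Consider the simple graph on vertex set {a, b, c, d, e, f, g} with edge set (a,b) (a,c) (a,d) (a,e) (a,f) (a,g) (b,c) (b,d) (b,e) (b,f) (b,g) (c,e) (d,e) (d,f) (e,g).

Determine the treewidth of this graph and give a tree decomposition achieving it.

Treewidth 3.
One such decomposition:
Bags: B1 = {a, b, c, e}  B2 = {a, b, d, e}  B3 = {a, b, d, f}  B4 = {a, b, e, g}
Tree: B1–B2, B2–B3, B1–B4

Every bag has size at most 4, so the width is 4 − 1 = 3 and tw(G) ≤ 3. Conversely, {a, b, d, e} is a clique of size 4, and the vertices of any clique must share a bag in every tree decomposition; so some bag has ≥ 4 vertices and tw(G) ≥ 3. Hence tw(G) = 3 exactly.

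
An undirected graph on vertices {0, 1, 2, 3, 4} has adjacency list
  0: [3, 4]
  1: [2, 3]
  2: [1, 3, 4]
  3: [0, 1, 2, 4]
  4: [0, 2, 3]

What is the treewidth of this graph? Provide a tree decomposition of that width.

Every bag has size at most 3, so the width is 3 − 1 = 2 and tw(G) ≤ 2. Conversely, {0, 3, 4} is a clique of size 3, and the vertices of any clique must share a bag in every tree decomposition; so some bag has ≥ 3 vertices and tw(G) ≥ 2. Combining the bounds, tw(G) = 2.

Treewidth 2.
One optimal decomposition is:
Bags: B1 = {1, 2, 3}  B2 = {2, 3, 4}  B3 = {0, 3, 4}
Tree: B1–B2, B2–B3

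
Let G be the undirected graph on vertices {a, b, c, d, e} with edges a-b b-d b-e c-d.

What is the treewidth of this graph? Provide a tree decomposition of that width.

Each bag holds 2 vertices, so the decomposition has width 1, which upper-bounds the treewidth. Since G has at least one edge (e.g. c–d), it is not an edgeless graph, so tw(G) ≥ 1. Hence tw(G) = 1 exactly.

Treewidth 1.
One optimal decomposition is:
Bags: B1 = {c, d}  B2 = {b, d}  B3 = {b, e}  B4 = {a, b}
Tree: B1–B2, B2–B3, B2–B4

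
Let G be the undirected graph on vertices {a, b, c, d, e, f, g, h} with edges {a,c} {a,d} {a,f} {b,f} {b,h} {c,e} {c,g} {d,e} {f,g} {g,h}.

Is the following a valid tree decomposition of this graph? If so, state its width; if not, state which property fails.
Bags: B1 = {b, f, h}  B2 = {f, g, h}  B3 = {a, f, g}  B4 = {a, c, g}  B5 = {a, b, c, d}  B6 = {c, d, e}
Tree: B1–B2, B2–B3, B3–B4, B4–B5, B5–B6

No — bags containing vertex b are not connected in the tree.

A tree decomposition must satisfy three properties: every vertex lies in some bag; for every edge, both endpoints lie together in some bag; and for every vertex, the bags containing it form a connected subtree. Here bags containing vertex b are not connected in the tree, so the decomposition is invalid.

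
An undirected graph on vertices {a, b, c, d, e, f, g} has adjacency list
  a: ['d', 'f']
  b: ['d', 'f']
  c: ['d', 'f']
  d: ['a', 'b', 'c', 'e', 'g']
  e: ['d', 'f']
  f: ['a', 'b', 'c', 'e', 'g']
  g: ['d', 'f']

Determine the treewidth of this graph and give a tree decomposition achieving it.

Every bag has size at most 3, so the width is 3 − 1 = 2 and tw(G) ≤ 2. Since f–c–d–a–f is a cycle in G, G is not acyclic. Forests are exactly the graphs of treewidth ≤ 1, so tw(G) ≥ 2. Combining the bounds, tw(G) = 2.

Treewidth 2.
One such decomposition:
Bags: B1 = {c, d, f}  B2 = {a, d, f}  B3 = {d, f, g}  B4 = {d, e, f}  B5 = {b, d, f}
Tree: B1–B2, B2–B3, B3–B4, B4–B5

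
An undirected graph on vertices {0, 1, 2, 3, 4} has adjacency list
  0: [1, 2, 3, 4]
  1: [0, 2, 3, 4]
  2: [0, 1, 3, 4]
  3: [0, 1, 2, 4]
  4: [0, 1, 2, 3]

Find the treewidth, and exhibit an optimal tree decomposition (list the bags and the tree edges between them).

Treewidth 4.
Bags: B1 = {0, 1, 2, 3, 4}
Tree: (single bag)

A single bag containing all 5 vertices is trivially a valid decomposition of width 4. Conversely, {0, 1, 2, 3, 4} is a clique of size 5, and the vertices of any clique must share a bag in every tree decomposition; so some bag has ≥ 5 vertices and tw(G) ≥ 4. Hence tw(G) = 4 exactly.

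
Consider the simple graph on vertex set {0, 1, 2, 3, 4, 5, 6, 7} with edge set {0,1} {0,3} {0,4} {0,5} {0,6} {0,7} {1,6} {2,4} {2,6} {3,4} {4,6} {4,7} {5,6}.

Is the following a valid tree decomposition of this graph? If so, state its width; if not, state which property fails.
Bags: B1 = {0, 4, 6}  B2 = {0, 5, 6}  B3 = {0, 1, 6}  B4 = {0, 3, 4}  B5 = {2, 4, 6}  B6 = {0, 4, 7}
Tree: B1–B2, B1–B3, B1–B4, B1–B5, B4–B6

Yes; width 2.

Vertex coverage: the bags together contain {0, 1, 2, 3, 4, 5, 6, 7}, the full vertex set. Edge coverage: each edge of G has both endpoints in at least one bag. Running intersection: for every vertex, the bags containing it form a connected subtree. All three properties hold, so this is a valid tree decomposition of width max|bag| − 1 = 2, and hence tw(G) ≤ 2.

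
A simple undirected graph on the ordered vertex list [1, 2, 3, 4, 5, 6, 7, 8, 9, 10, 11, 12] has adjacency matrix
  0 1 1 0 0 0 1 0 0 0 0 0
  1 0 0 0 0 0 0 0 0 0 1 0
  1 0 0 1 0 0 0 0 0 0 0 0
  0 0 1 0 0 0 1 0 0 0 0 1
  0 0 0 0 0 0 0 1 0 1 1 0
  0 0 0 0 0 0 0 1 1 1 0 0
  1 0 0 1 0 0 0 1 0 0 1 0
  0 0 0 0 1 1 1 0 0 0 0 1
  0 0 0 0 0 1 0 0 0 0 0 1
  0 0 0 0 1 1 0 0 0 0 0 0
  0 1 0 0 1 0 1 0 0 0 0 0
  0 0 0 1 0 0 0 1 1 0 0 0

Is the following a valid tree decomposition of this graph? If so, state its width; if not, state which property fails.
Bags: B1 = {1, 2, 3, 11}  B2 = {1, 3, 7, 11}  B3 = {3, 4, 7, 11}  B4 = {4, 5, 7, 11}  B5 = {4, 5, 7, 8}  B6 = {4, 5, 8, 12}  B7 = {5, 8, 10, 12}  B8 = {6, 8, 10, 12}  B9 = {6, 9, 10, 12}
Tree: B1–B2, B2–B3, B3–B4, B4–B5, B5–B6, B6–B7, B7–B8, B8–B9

Yes; width 3.

Every vertex of G appears in some bag (union = {1, 2, 3, 4, 5, 6, 7, 8, 9, 10, 11, 12}); every edge is covered by a bag; and for each vertex v the set of bags containing v is connected in the bag tree. The decomposition is therefore valid. The largest bag has 4 vertices, so the width is 3.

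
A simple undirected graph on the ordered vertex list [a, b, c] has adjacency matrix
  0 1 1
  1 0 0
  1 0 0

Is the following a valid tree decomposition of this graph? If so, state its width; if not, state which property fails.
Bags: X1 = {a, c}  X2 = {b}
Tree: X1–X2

No — edge (a,b) lies in no bag.

A tree decomposition must satisfy three properties: every vertex lies in some bag; for every edge, both endpoints lie together in some bag; and for every vertex, the bags containing it form a connected subtree. Here edge (a,b) lies in no bag, so the decomposition is invalid.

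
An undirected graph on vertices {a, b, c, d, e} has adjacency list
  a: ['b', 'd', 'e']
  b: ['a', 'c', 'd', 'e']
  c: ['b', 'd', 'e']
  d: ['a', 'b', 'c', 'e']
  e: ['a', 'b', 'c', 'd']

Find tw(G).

3

A width-3 tree decomposition is:
Bags: B1 = {a, b, d, e}  B2 = {b, c, d, e}
Tree: B1–B2
Every bag has size at most 4, so the width is 4 − 1 = 3 and tw(G) ≤ 3. For the lower bound, the 4 vertices {b, c, d, e} are pairwise adjacent, and any tree decomposition puts a clique entirely inside one bag — forcing width ≥ 3. The upper and lower bounds meet at 3, so that is the treewidth.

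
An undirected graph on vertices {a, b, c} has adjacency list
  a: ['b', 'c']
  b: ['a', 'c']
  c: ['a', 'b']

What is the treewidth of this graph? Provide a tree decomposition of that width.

Treewidth 2.
Bags: B1 = {a, b, c}
Tree: (single bag)

A single bag containing all 3 vertices is trivially a valid decomposition of width 2. Conversely, {a, b, c} is a clique of size 3, and the vertices of any clique must share a bag in every tree decomposition; so some bag has ≥ 3 vertices and tw(G) ≥ 2. Therefore the treewidth is 2.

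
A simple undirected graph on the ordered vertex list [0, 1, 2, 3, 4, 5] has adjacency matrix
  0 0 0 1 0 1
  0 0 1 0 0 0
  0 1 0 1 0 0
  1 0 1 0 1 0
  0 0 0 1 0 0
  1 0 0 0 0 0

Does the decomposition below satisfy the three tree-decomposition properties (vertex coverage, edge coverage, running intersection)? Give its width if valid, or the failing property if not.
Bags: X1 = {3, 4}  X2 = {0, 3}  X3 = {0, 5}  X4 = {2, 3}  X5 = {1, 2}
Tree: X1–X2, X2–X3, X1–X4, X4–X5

Checking the three conditions: (i) the bags cover all of {0, 1, 2, 3, 4, 5}; (ii) for each edge, some bag contains both endpoints; (iii) the bags containing any fixed vertex form a subtree. All hold, so the decomposition is valid with width 2 − 1 = 1.

Yes; width 1.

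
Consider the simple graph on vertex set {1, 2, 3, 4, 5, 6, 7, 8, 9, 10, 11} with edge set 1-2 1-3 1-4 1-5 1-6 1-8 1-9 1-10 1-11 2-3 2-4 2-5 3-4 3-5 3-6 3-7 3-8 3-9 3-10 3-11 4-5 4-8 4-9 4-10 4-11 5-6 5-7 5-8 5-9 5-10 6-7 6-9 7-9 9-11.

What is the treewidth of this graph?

A width-4 tree decomposition is:
Bags: B1 = {1, 3, 4, 5, 9}  B2 = {1, 3, 4, 5, 8}  B3 = {1, 2, 3, 4, 5}  B4 = {1, 3, 5, 6, 9}  B5 = {3, 5, 6, 7, 9}  B6 = {1, 3, 4, 9, 11}  B7 = {1, 3, 4, 5, 10}
Tree: B1–B2, B2–B3, B1–B4, B4–B5, B1–B6, B2–B7
Each bag holds 5 vertices, so the decomposition has width 4, which upper-bounds the treewidth. Conversely, {1, 3, 4, 9, 11} is a clique of size 5, and the vertices of any clique must share a bag in every tree decomposition; so some bag has ≥ 5 vertices and tw(G) ≥ 4. Hence tw(G) = 4 exactly.

4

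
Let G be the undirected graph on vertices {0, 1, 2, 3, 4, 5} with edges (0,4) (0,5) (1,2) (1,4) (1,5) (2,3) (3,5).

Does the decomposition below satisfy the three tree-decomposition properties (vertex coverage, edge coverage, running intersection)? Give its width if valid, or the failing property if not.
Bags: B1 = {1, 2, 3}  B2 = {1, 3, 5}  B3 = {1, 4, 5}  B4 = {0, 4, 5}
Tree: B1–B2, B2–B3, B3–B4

Vertex coverage: the bags together contain {0, 1, 2, 3, 4, 5}, the full vertex set. Edge coverage: each edge of G has both endpoints in at least one bag. Running intersection: for every vertex, the bags containing it form a connected subtree. All three properties hold, so this is a valid tree decomposition of width max|bag| − 1 = 2, and hence tw(G) ≤ 2.

Yes; width 2.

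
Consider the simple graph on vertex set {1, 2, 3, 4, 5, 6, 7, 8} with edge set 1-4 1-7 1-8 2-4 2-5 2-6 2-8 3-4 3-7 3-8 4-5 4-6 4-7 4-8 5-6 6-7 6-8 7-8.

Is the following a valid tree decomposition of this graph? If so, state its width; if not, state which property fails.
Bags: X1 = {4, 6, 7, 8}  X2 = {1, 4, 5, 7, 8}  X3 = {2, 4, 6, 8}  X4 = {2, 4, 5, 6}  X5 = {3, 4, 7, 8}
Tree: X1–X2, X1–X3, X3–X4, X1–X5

No — bags containing vertex 5 are not connected in the tree.

A tree decomposition must satisfy three properties: every vertex lies in some bag; for every edge, both endpoints lie together in some bag; and for every vertex, the bags containing it form a connected subtree. Here bags containing vertex 5 are not connected in the tree, so the decomposition is invalid.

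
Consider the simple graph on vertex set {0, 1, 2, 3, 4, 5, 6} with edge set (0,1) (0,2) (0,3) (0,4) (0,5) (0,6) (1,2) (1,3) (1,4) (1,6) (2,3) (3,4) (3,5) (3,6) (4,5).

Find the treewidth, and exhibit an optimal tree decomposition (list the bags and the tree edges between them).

Treewidth 3.
Bags: B1 = {0, 3, 4, 5}  B2 = {0, 1, 3, 4}  B3 = {0, 1, 2, 3}  B4 = {0, 1, 3, 6}
Tree: B1–B2, B2–B3, B2–B4

Each bag holds 4 vertices, so the decomposition has width 3, which upper-bounds the treewidth. Conversely, {0, 1, 2, 3} is a clique of size 4, and the vertices of any clique must share a bag in every tree decomposition; so some bag has ≥ 4 vertices and tw(G) ≥ 3. The upper and lower bounds meet at 3, so that is the treewidth.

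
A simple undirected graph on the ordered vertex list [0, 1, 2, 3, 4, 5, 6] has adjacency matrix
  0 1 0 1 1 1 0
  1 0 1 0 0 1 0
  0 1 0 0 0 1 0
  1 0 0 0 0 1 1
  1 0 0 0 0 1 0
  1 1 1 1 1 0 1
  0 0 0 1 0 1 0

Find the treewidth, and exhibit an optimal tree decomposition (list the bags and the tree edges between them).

Every bag has size at most 3, so the width is 3 − 1 = 2 and tw(G) ≤ 2. For the lower bound, the 3 vertices {0, 1, 5} are pairwise adjacent, and any tree decomposition puts a clique entirely inside one bag — forcing width ≥ 2. Combining the bounds, tw(G) = 2.

Treewidth 2.
Bags: B1 = {0, 3, 5}  B2 = {0, 4, 5}  B3 = {3, 5, 6}  B4 = {0, 1, 5}  B5 = {1, 2, 5}
Tree: B1–B2, B1–B3, B2–B4, B4–B5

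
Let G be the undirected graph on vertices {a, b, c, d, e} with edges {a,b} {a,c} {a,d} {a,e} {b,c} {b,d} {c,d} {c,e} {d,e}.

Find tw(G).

A width-3 tree decomposition is:
Bags: B1 = {a, b, c, d}  B2 = {a, c, d, e}
Tree: B1–B2
Every bag has size at most 4, so the width is 4 − 1 = 3 and tw(G) ≤ 3. For the lower bound, the 4 vertices {a, c, d, e} are pairwise adjacent, and any tree decomposition puts a clique entirely inside one bag — forcing width ≥ 3. The upper and lower bounds meet at 3, so that is the treewidth.

3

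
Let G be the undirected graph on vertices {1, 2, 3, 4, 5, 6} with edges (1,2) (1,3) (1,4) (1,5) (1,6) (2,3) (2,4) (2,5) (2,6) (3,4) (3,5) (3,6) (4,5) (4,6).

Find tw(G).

4

A width-4 tree decomposition is:
Bags: B1 = {1, 2, 3, 4, 6}  B2 = {1, 2, 3, 4, 5}
Tree: B1–B2
The largest bag has 5 vertices, giving width 4; this decomposition certifies tw(G) ≤ 4. On the other hand G contains the 5-clique {1, 2, 3, 4, 5}. A clique must lie in a single bag of any decomposition, so no decomposition can have width below 4. Combining the bounds, tw(G) = 4.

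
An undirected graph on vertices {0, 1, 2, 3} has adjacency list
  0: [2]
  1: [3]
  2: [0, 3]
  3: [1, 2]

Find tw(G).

A width-1 tree decomposition is:
Bags: B1 = {1, 3}  B2 = {2, 3}  B3 = {0, 2}
Tree: B1–B2, B2–B3
Every bag has size at most 2, so the width is 2 − 1 = 1 and tw(G) ≤ 1. G has an edge, so its treewidth is at least 1. Therefore the treewidth is 1.

1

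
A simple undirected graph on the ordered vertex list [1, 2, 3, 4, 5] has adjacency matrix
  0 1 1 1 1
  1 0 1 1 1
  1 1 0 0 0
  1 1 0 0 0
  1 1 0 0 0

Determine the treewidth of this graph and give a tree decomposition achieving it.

The largest bag has 3 vertices, giving width 2; this decomposition certifies tw(G) ≤ 2. On the other hand G contains the 3-clique {1, 2, 3}. A clique must lie in a single bag of any decomposition, so no decomposition can have width below 2. Hence tw(G) = 2 exactly.

Treewidth 2.
Bags: B1 = {1, 2, 5}  B2 = {1, 2, 4}  B3 = {1, 2, 3}
Tree: B1–B2, B2–B3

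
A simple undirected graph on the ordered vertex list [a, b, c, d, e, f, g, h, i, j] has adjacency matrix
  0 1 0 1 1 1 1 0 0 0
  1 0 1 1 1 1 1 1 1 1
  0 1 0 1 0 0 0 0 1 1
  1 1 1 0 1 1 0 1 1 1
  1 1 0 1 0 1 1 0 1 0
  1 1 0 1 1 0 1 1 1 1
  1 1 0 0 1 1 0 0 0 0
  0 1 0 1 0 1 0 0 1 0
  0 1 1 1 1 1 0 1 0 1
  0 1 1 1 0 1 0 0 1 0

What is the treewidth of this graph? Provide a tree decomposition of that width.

Every bag has size at most 5, so the width is 5 − 1 = 4 and tw(G) ≤ 4. On the other hand G contains the 5-clique {b, c, d, i, j}. A clique must lie in a single bag of any decomposition, so no decomposition can have width below 4. The upper and lower bounds meet at 4, so that is the treewidth.

Treewidth 4.
One optimal decomposition is:
Bags: B1 = {b, d, f, i, j}  B2 = {b, d, e, f, i}  B3 = {b, c, d, i, j}  B4 = {a, b, d, e, f}  B5 = {a, b, e, f, g}  B6 = {b, d, f, h, i}
Tree: B1–B2, B1–B3, B2–B4, B4–B5, B2–B6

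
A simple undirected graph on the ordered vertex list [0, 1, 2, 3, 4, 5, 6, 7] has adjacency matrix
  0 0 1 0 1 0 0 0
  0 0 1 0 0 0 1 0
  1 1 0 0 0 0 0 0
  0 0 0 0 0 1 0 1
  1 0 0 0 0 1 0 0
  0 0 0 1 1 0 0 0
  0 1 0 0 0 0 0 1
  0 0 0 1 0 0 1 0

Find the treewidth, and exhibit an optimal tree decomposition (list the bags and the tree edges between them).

Every bag has size at most 3, so the width is 3 − 1 = 2 and tw(G) ≤ 2. The edges 4–0–2–1–6–7–3–5–4 form a cycle, so G is not a tree and its treewidth is at least 2. Hence tw(G) = 2 exactly.

Treewidth 2.
One optimal decomposition is:
Bags: B1 = {0, 2, 4}  B2 = {1, 2, 4}  B3 = {1, 4, 6}  B4 = {4, 6, 7}  B5 = {3, 4, 7}  B6 = {3, 4, 5}
Tree: B1–B2, B2–B3, B3–B4, B4–B5, B5–B6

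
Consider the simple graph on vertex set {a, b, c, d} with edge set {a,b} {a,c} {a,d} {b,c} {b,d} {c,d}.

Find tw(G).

3

A width-3 tree decomposition is:
Bags: B1 = {a, b, c, d}
Tree: (single bag)
A single bag containing all 4 vertices is trivially a valid decomposition of width 3. Conversely, {a, b, c, d} is a clique of size 4, and the vertices of any clique must share a bag in every tree decomposition; so some bag has ≥ 4 vertices and tw(G) ≥ 3. The upper and lower bounds meet at 3, so that is the treewidth.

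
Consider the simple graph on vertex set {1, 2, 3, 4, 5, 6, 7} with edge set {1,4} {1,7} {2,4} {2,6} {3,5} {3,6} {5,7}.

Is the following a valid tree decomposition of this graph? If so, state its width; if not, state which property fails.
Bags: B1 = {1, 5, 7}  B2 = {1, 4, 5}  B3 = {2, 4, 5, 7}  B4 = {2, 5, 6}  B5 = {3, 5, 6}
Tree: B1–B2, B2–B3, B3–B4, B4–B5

No — bags containing vertex 7 are not connected in the tree.

A tree decomposition must satisfy three properties: every vertex lies in some bag; for every edge, both endpoints lie together in some bag; and for every vertex, the bags containing it form a connected subtree. Here bags containing vertex 7 are not connected in the tree, so the decomposition is invalid.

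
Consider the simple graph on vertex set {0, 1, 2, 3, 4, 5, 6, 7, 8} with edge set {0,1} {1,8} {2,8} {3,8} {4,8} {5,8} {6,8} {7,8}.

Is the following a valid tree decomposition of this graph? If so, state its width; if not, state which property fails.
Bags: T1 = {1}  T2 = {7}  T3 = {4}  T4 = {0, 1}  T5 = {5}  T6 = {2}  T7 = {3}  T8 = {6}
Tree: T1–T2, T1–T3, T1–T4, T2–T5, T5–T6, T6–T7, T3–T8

A tree decomposition must satisfy three properties: every vertex lies in some bag; for every edge, both endpoints lie together in some bag; and for every vertex, the bags containing it form a connected subtree. Here vertex 8 appears in no bag, so the decomposition is invalid.

No — vertex 8 appears in no bag.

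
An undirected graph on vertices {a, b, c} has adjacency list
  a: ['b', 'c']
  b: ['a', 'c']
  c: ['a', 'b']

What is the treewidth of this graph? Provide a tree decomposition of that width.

Treewidth 2.
One optimal decomposition is:
Bags: B1 = {a, b, c}
Tree: (single bag)

With just one bag of size 3, the width is 3 − 1 = 2, so tw(G) ≤ 2. Conversely, {a, b, c} is a clique of size 3, and the vertices of any clique must share a bag in every tree decomposition; so some bag has ≥ 3 vertices and tw(G) ≥ 2. Hence tw(G) = 2 exactly.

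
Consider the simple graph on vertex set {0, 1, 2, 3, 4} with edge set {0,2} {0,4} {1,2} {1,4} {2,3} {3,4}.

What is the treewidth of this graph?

2

A width-2 tree decomposition is:
Bags: B1 = {2, 3, 4}  B2 = {0, 2, 4}  B3 = {1, 2, 4}
Tree: B1–B2, B2–B3
Each bag holds 3 vertices, so the decomposition has width 2, which upper-bounds the treewidth. Since 2–3–4–0–2 is a cycle in G, G is not acyclic. Forests are exactly the graphs of treewidth ≤ 1, so tw(G) ≥ 2. Combining the bounds, tw(G) = 2.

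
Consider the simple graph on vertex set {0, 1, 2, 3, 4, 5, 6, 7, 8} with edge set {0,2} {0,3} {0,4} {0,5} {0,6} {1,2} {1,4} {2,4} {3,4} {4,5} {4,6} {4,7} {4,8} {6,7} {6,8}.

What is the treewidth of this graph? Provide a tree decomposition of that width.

The largest bag has 3 vertices, giving width 2; this decomposition certifies tw(G) ≤ 2. Conversely, {0, 2, 4} is a clique of size 3, and the vertices of any clique must share a bag in every tree decomposition; so some bag has ≥ 3 vertices and tw(G) ≥ 2. Combining the bounds, tw(G) = 2.

Treewidth 2.
One optimal decomposition is:
Bags: B1 = {0, 4, 6}  B2 = {0, 2, 4}  B3 = {1, 2, 4}  B4 = {4, 6, 8}  B5 = {4, 6, 7}  B6 = {0, 3, 4}  B7 = {0, 4, 5}
Tree: B1–B2, B2–B3, B1–B4, B1–B5, B1–B6, B6–B7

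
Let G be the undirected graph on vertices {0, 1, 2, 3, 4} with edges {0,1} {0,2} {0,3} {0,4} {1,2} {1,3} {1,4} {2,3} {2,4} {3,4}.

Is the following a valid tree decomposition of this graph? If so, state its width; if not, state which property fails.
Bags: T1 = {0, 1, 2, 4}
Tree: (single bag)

A tree decomposition must satisfy three properties: every vertex lies in some bag; for every edge, both endpoints lie together in some bag; and for every vertex, the bags containing it form a connected subtree. Here vertex 3 appears in no bag, so the decomposition is invalid.

No — vertex 3 appears in no bag.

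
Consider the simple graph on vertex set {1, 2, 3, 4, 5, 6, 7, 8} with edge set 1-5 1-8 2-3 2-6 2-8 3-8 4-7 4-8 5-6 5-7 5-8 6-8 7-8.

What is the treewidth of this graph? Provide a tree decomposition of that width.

Each bag holds 3 vertices, so the decomposition has width 2, which upper-bounds the treewidth. On the other hand G contains the 3-clique {2, 3, 8}. A clique must lie in a single bag of any decomposition, so no decomposition can have width below 2. Hence tw(G) = 2 exactly.

Treewidth 2.
One optimal decomposition is:
Bags: B1 = {5, 7, 8}  B2 = {4, 7, 8}  B3 = {5, 6, 8}  B4 = {2, 6, 8}  B5 = {1, 5, 8}  B6 = {2, 3, 8}
Tree: B1–B2, B1–B3, B3–B4, B1–B5, B4–B6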